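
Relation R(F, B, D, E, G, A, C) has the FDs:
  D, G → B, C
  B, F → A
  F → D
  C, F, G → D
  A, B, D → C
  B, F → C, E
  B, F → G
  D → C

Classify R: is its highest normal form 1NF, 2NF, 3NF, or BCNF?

Candidate keys: {B, F}, {F, G}. Prime attributes: {B, F, G}.
D, G → B, C: {D, G}⁺ = {B, C, D, G}, which is not all of the attributes, so the left side is not a superkey — BCNF is violated.
D, G → B, C determines the non-prime attribute {C} from a non-superkey — 3NF is violated.
The proper key subset {F} of {B, F} determines non-prime {C, D}, so the relation is not even in 2NF.

1NF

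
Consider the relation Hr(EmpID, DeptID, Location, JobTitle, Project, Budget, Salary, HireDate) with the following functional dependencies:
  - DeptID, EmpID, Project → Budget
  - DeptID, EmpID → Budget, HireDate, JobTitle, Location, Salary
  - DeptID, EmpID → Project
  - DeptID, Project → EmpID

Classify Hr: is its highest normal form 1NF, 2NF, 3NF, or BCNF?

Candidate keys: {DeptID, EmpID}, {DeptID, Project}. Prime attributes: {DeptID, EmpID, Project}.
Each dependency's left side is a superkey — BCNF holds.

BCNF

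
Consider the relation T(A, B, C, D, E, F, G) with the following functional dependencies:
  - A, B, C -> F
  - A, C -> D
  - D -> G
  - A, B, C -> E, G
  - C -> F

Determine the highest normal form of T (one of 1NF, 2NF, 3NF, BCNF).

Candidate key: {A, B, C}. Prime attributes: {A, B, C}.
For A, C -> D we have {A, C}⁺ = {A, C, D, F, G}; {A, C} is not a superkey, so BCNF fails.
Because {D} is non-prime and the left side of A, C -> D is not a superkey, the relation is not in 3NF.
Since {C} ⊂ {A, B, C} and {C}⁺ ⊇ {F} with {F} non-prime, there is a partial dependency; 2NF fails.

1NF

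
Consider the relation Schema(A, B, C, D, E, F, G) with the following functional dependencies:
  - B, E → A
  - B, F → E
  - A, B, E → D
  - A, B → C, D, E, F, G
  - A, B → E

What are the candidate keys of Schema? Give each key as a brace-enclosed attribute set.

{A, B}, {B, E}, {B, F}

No FD produces {B}, so it must be in every candidate key.
{A, B} is a candidate key since {A, B}⁺ = {A, B, C, D, E, F, G} covers every attribute.
{B, E} is a candidate key since {B, E}⁺ = {A, B, C, D, E, F, G} covers every attribute.
{B, F} is a candidate key since {B, F}⁺ = {A, B, C, D, E, F, G} covers every attribute.
These are minimal and exhaustive — every other superkey contains one of them.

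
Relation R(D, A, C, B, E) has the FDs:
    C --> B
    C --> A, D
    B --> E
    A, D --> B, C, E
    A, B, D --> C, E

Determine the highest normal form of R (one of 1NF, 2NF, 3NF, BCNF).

2NF

Candidate keys: {A, D}, {C}. Prime attributes: {A, C, D}.
B --> E breaks BCNF: {B}⁺ = {B, E}, so {B} is not a superkey.
Because {E} is non-prime and the left side of B --> E is not a superkey, the relation is not in 3NF.
No non-prime attribute depends on a proper subset of any candidate key, so 2NF holds.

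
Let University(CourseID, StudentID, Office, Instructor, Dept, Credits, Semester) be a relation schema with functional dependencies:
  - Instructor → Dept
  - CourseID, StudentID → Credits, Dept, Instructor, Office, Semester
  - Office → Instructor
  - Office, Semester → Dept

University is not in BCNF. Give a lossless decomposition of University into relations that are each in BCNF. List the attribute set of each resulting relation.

{CourseID, Credits, Office, Semester, StudentID}; {Dept, Instructor}; {Instructor, Office}

Candidate key of the original relation: {CourseID, StudentID}.
{CourseID, Credits, Dept, Instructor, Office, Semester, StudentID}: {Instructor} determines {Dept, Instructor} here but is not a superkey — split on Instructor → Dept, giving {Dept, Instructor} and {CourseID, Credits, Instructor, Office, Semester, StudentID}.
{Dept, Instructor} has no BCNF violation.
{CourseID, Credits, Instructor, Office, Semester, StudentID}: {Office} determines {Instructor, Office} here but is not a superkey — split on Office → Instructor, giving {Instructor, Office} and {CourseID, Credits, Office, Semester, StudentID}.
{Instructor, Office} has no BCNF violation.
{CourseID, Credits, Office, Semester, StudentID} has no BCNF violation.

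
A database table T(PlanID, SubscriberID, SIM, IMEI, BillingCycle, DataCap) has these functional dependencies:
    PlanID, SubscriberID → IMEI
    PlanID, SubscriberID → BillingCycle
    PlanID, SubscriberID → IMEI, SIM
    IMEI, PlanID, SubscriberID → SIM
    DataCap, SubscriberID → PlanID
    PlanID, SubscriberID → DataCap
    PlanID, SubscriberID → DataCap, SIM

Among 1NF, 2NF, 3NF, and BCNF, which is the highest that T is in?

Candidate keys: {DataCap, SubscriberID}, {PlanID, SubscriberID}. Prime attributes: {DataCap, PlanID, SubscriberID}.
Each dependency's left side is a superkey — BCNF holds.

BCNF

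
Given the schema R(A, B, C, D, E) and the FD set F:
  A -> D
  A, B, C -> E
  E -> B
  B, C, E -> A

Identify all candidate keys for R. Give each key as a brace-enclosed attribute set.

{A, B, C}, {C, E}

{C} never appears on the right of any FD, so every key must include it.
{C, E}⁺ = {A, B, C, D, E} — all of the relation — so {C, E} is a candidate key.
{A, B, C}⁺ = {A, B, C, D, E} — all of the relation — so {A, B, C} is a candidate key.
No proper subset of any of these is a key, and no other minimal superkey exists.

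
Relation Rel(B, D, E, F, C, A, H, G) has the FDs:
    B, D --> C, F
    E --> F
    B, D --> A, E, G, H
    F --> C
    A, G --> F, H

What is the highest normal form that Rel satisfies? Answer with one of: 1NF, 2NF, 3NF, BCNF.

2NF

Candidate key: {B, D}. Prime attributes: {B, D}.
For E --> F we have {E}⁺ = {C, E, F}; {E} is not a superkey, so BCNF fails.
Because {F} is non-prime and the left side of E --> F is not a superkey, the relation is not in 3NF.
No proper subset of a key has a non-prime attribute in its closure, so there is no partial dependency; 2NF holds.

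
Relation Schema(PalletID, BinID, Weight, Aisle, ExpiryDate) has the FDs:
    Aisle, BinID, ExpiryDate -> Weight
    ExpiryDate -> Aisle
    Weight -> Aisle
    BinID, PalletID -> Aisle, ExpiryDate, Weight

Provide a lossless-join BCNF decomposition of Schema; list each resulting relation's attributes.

{Aisle, ExpiryDate}; {BinID, ExpiryDate, PalletID}; {BinID, ExpiryDate, Weight}

Candidate key of the original relation: {BinID, PalletID}.
Within {Aisle, BinID, ExpiryDate, PalletID, Weight}: {Aisle, BinID, ExpiryDate}⁺ ∩ {Aisle, BinID, ExpiryDate, PalletID, Weight} = {Aisle, BinID, ExpiryDate, Weight}, not the whole set, so Aisle, BinID, ExpiryDate -> Weight violates BCNF; decompose into {Aisle, BinID, ExpiryDate, Weight} and {Aisle, BinID, ExpiryDate, PalletID}.
Within {Aisle, BinID, ExpiryDate, Weight}: {ExpiryDate}⁺ ∩ {Aisle, BinID, ExpiryDate, Weight} = {Aisle, ExpiryDate}, not the whole set, so ExpiryDate -> Aisle violates BCNF; decompose into {Aisle, ExpiryDate} and {BinID, ExpiryDate, Weight}.
{Aisle, ExpiryDate} has no BCNF violation.
{BinID, ExpiryDate, Weight} has no BCNF violation.
Within {Aisle, BinID, ExpiryDate, PalletID}: {ExpiryDate}⁺ ∩ {Aisle, BinID, ExpiryDate, PalletID} = {Aisle, ExpiryDate}, not the whole set, so ExpiryDate -> Aisle violates BCNF; decompose into {Aisle, ExpiryDate} and {BinID, ExpiryDate, PalletID}.
{Aisle, ExpiryDate} has no BCNF violation.
{BinID, ExpiryDate, PalletID} has no BCNF violation.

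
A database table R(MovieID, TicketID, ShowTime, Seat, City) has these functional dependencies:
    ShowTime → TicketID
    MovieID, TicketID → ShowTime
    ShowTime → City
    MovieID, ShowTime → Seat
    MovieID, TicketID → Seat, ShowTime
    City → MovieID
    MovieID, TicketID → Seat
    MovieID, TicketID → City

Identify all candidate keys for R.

{ShowTime}⁺ = {City, MovieID, Seat, ShowTime, TicketID}, which is every attribute, so {ShowTime} is a candidate key.
{City, TicketID}⁺ = {City, MovieID, Seat, ShowTime, TicketID}, which is every attribute, so {City, TicketID} is a candidate key.
{MovieID, TicketID}⁺ = {City, MovieID, Seat, ShowTime, TicketID}, which is every attribute, so {MovieID, TicketID} is a candidate key.
These are minimal and exhaustive — every other superkey contains one of them.

{City, TicketID}, {MovieID, TicketID}, {ShowTime}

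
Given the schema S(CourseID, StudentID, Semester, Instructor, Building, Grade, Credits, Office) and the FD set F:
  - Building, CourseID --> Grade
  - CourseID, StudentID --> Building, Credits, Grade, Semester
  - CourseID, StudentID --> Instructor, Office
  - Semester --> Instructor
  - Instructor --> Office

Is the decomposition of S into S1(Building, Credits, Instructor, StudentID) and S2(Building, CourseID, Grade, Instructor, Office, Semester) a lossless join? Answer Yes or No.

S1 ∩ S2 = {Building, Instructor}; its closure under F is {Building, Instructor, Office}.
The closure covers neither S1 nor S2 entirely; the join is not lossless.

No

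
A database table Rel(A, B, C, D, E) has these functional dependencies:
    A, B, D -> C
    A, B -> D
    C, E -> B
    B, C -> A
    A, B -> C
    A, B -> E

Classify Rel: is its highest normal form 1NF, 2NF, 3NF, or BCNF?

Candidate keys: {A, B}, {B, C}, {C, E}. Prime attributes: {A, B, C, E}.
Every FD has a superkey on the left, so the relation is in BCNF.

BCNF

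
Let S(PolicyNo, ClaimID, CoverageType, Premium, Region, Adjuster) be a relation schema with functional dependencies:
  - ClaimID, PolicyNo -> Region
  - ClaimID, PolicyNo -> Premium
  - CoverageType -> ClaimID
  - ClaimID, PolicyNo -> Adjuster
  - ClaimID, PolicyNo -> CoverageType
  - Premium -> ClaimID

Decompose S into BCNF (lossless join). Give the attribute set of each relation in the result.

{Adjuster, CoverageType, PolicyNo, Premium, Region}; {ClaimID, CoverageType}

Candidate keys of the original relation: {ClaimID, PolicyNo}, {CoverageType, PolicyNo}, {PolicyNo, Premium}.
In {Adjuster, ClaimID, CoverageType, PolicyNo, Premium, Region}, {CoverageType} is not a superkey ({CoverageType}⁺ restricted to this set is {ClaimID, CoverageType}), so split on CoverageType -> ClaimID into {ClaimID, CoverageType} and {Adjuster, CoverageType, PolicyNo, Premium, Region}.
{ClaimID, CoverageType}: every determinant is a superkey — BCNF.
{Adjuster, CoverageType, PolicyNo, Premium, Region}: every determinant is a superkey — BCNF.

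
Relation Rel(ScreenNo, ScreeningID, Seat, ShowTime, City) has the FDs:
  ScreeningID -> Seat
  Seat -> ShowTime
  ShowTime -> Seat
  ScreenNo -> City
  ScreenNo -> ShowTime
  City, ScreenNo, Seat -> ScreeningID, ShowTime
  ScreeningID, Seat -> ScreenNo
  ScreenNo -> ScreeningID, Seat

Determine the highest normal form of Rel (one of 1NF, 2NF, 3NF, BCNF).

2NF

Candidate keys: {ScreenNo}, {ScreeningID}. Prime attributes: {ScreenNo, ScreeningID}.
For Seat -> ShowTime we have {Seat}⁺ = {Seat, ShowTime}; {Seat} is not a superkey, so BCNF fails.
Seat -> ShowTime determines the non-prime attribute {ShowTime} from a non-superkey — 3NF is violated.
Every candidate key is a single attribute, so no partial dependency is possible; 2NF holds.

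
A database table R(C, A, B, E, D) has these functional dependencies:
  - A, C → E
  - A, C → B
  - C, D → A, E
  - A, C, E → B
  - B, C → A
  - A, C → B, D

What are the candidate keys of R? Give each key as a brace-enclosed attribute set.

Attributes never on any right-hand side: {C} — every candidate key must contain it.
{A, C}⁺ = {A, B, C, D, E} — all of the relation — so {A, C} is a candidate key.
{B, C}⁺ = {A, B, C, D, E} — all of the relation — so {B, C} is a candidate key.
{C, D}⁺ = {A, B, C, D, E} — all of the relation — so {C, D} is a candidate key.
Any other superkey properly contains one of these, so there are no further candidate keys.

{A, C}, {B, C}, {C, D}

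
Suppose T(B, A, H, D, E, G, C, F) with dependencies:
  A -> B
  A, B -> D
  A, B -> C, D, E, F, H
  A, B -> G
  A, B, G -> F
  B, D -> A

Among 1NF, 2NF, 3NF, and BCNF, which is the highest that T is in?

BCNF

Candidate keys: {A}, {B, D}. Prime attributes: {A, B, D}.
The left-hand side of every FD is a superkey, so BCNF is satisfied.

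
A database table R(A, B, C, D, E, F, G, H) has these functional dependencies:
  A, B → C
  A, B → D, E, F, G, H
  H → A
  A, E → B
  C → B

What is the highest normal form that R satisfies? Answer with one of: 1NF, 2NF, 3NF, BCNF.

Candidate keys: {A, B}, {A, C}, {A, E}, {B, H}, {C, H}, {E, H}. Prime attributes: {A, B, C, E, H}.
For H → A we have {H}⁺ = {A, H}; {H} is not a superkey, so BCNF fails.
But every attribute on its right side ({A}) is prime, and the same holds for every other non-superkey FD, so 3NF still holds.

3NF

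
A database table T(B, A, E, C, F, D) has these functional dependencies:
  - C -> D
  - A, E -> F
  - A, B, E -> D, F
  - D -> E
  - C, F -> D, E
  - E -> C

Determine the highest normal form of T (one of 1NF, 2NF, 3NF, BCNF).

Candidate keys: {A, B, C}, {A, B, D}, {A, B, E}. Prime attributes: {A, B, C, D, E}.
C -> D breaks BCNF: {C}⁺ = {C, D, E}, so {C} is not a superkey.
A, E -> F determines the non-prime attribute {F} from a non-superkey — 3NF is violated.
Since {A, C} ⊂ {A, B, C} and {A, C}⁺ ⊇ {F} with {F} non-prime, there is a partial dependency; 2NF fails.

1NF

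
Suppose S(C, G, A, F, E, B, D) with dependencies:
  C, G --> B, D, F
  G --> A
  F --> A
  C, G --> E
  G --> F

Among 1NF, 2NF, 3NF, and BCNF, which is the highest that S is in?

Candidate key: {C, G}. Prime attributes: {C, G}.
For G --> A we have {G}⁺ = {A, F, G}; {G} is not a superkey, so BCNF fails.
G --> A determines the non-prime attribute {A} from a non-superkey — 3NF is violated.
The proper key subset {G} of {C, G} determines non-prime {A, F}, so the relation is not even in 2NF.

1NF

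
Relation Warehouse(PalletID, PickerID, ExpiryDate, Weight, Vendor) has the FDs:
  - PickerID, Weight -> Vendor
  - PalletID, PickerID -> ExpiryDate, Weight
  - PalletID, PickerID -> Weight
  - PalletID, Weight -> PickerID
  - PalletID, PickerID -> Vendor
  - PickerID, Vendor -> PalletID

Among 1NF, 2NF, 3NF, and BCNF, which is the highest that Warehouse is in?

BCNF

Candidate keys: {PalletID, PickerID}, {PalletID, Weight}, {PickerID, Vendor}, {PickerID, Weight}. Prime attributes: {PalletID, PickerID, Vendor, Weight}.
Each dependency's left side is a superkey — BCNF holds.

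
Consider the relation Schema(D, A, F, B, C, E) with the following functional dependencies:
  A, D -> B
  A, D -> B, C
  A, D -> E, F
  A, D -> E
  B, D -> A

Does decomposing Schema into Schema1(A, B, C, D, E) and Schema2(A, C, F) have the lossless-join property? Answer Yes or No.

No

Common attributes: {A, C}; their closure is {A, C}.
The closure covers neither Schema1 nor Schema2 entirely; the join is not lossless.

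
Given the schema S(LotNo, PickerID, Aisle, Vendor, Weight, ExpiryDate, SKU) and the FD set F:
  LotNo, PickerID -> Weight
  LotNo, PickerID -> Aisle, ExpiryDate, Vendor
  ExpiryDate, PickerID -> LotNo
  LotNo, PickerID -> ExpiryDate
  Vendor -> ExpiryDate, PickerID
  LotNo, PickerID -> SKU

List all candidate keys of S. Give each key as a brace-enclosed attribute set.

{ExpiryDate, PickerID}, {LotNo, PickerID}, {Vendor}

Closure of {Vendor} is {Aisle, ExpiryDate, LotNo, PickerID, SKU, Vendor, Weight}, the whole schema; {Vendor} is a candidate key.
Closure of {ExpiryDate, PickerID} is {Aisle, ExpiryDate, LotNo, PickerID, SKU, Vendor, Weight}, the whole schema; {ExpiryDate, PickerID} is a candidate key.
Closure of {LotNo, PickerID} is {Aisle, ExpiryDate, LotNo, PickerID, SKU, Vendor, Weight}, the whole schema; {LotNo, PickerID} is a candidate key.
These are minimal and exhaustive — every other superkey contains one of them.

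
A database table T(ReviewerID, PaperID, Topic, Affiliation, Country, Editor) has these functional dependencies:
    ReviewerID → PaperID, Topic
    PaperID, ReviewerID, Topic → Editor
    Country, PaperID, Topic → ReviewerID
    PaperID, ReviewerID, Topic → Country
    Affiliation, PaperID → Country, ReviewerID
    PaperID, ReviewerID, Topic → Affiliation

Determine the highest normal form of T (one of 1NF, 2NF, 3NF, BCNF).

BCNF

Candidate keys: {Affiliation, PaperID}, {Country, PaperID, Topic}, {ReviewerID}. Prime attributes: {Affiliation, Country, PaperID, ReviewerID, Topic}.
Each dependency's left side is a superkey — BCNF holds.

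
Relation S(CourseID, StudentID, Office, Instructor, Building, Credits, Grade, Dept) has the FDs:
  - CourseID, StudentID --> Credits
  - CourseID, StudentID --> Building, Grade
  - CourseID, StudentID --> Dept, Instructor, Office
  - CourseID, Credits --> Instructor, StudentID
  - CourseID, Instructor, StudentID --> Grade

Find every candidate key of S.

No FD produces {CourseID}, so it must be in every candidate key.
Closure of {CourseID, Credits} is {Building, CourseID, Credits, Dept, Grade, Instructor, Office, StudentID}, the whole schema; {CourseID, Credits} is a candidate key.
Closure of {CourseID, StudentID} is {Building, CourseID, Credits, Dept, Grade, Instructor, Office, StudentID}, the whole schema; {CourseID, StudentID} is a candidate key.
These are minimal and exhaustive — every other superkey contains one of them.

{CourseID, Credits}, {CourseID, StudentID}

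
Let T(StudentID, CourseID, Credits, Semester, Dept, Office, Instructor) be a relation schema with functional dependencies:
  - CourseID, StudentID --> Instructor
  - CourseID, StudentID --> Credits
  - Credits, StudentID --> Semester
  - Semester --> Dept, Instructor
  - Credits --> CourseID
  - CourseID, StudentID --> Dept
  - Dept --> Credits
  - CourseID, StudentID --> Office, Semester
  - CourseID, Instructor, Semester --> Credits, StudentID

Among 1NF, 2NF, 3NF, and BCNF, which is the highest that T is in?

Candidate keys: {CourseID, StudentID}, {Credits, StudentID}, {Dept, StudentID}, {Semester}. Prime attributes: {CourseID, Credits, Dept, Semester, StudentID}.
Credits --> CourseID: {Credits}⁺ = {CourseID, Credits}, which is not all of the attributes, so the left side is not a superkey — BCNF is violated.
But every attribute on its right side ({CourseID}) is prime, and the same holds for every other non-superkey FD, so 3NF still holds.

3NF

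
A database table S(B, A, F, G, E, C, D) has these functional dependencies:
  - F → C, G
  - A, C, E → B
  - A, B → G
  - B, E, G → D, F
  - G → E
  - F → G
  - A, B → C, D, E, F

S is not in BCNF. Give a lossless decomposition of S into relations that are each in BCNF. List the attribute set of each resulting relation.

{A, B, F}; {B, D, F}; {C, F, G}; {E, G}

Candidate keys of the original relation: {A, B}, {A, C, E}, {A, C, G}, {A, F}.
Within {A, B, C, D, E, F, G}: {F}⁺ ∩ {A, B, C, D, E, F, G} = {C, E, F, G}, not the whole set, so F → C, E, G violates BCNF; decompose into {C, E, F, G} and {A, B, D, F}.
Within {C, E, F, G}: {G}⁺ ∩ {C, E, F, G} = {E, G}, not the whole set, so G → E violates BCNF; decompose into {E, G} and {C, F, G}.
{E, G} has no BCNF violation.
{C, F, G} has no BCNF violation.
Within {A, B, D, F}: {B, F}⁺ ∩ {A, B, D, F} = {B, D, F}, not the whole set, so B, F → D violates BCNF; decompose into {B, D, F} and {A, B, F}.
{B, D, F} has no BCNF violation.
{A, B, F} has no BCNF violation.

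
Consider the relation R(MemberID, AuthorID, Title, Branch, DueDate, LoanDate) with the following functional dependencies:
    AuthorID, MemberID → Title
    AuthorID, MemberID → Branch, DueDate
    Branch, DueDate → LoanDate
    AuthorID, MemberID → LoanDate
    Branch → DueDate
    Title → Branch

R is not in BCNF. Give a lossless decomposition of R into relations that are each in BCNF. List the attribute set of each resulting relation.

Candidate key of the original relation: {AuthorID, MemberID}.
In {AuthorID, Branch, DueDate, LoanDate, MemberID, Title}, {Branch, DueDate} is not a superkey ({Branch, DueDate}⁺ restricted to this set is {Branch, DueDate, LoanDate}), so split on Branch, DueDate → LoanDate into {Branch, DueDate, LoanDate} and {AuthorID, Branch, DueDate, MemberID, Title}.
{Branch, DueDate, LoanDate} has no BCNF violation.
In {AuthorID, Branch, DueDate, MemberID, Title}, {Branch} is not a superkey ({Branch}⁺ restricted to this set is {Branch, DueDate}), so split on Branch → DueDate into {Branch, DueDate} and {AuthorID, Branch, MemberID, Title}.
{Branch, DueDate} has no BCNF violation.
In {AuthorID, Branch, MemberID, Title}, {Title} is not a superkey ({Title}⁺ restricted to this set is {Branch, Title}), so split on Title → Branch into {Branch, Title} and {AuthorID, MemberID, Title}.
{Branch, Title} has no BCNF violation.
{AuthorID, MemberID, Title} has no BCNF violation.

{AuthorID, MemberID, Title}; {Branch, DueDate, LoanDate}; {Branch, Title}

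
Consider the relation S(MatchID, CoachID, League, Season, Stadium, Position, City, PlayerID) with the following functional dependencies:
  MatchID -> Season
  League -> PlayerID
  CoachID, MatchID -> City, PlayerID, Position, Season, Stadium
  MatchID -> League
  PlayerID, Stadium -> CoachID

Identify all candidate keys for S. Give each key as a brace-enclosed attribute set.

{CoachID, MatchID}, {MatchID, Stadium}

No FD produces {MatchID}, so it must be in every candidate key.
{CoachID, MatchID}⁺ = {City, CoachID, League, MatchID, PlayerID, Position, Season, Stadium}, which is every attribute, so {CoachID, MatchID} is a candidate key.
{MatchID, Stadium}⁺ = {City, CoachID, League, MatchID, PlayerID, Position, Season, Stadium}, which is every attribute, so {MatchID, Stadium} is a candidate key.
Any other superkey properly contains one of these, so there are no further candidate keys.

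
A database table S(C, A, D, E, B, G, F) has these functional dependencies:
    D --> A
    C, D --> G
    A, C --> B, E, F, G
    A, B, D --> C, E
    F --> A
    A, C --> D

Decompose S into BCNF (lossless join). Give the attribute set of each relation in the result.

{A, D}; {B, C, D, E, F, G}

Candidate keys of the original relation: {A, C}, {B, D}, {C, D}, {C, F}.
Within {A, B, C, D, E, F, G}: {D}⁺ ∩ {A, B, C, D, E, F, G} = {A, D}, not the whole set, so D --> A violates BCNF; decompose into {A, D} and {B, C, D, E, F, G}.
{A, D}: every determinant is a superkey — BCNF.
{B, C, D, E, F, G}: every determinant is a superkey — BCNF.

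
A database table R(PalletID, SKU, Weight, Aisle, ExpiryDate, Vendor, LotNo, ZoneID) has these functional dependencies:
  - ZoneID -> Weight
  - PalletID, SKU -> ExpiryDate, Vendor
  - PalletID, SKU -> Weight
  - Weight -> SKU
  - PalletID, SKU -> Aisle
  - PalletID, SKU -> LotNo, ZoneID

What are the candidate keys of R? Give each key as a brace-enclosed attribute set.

{PalletID} never appears on the right of any FD, so every key must include it.
{PalletID, SKU} is a candidate key since {PalletID, SKU}⁺ = {Aisle, ExpiryDate, LotNo, PalletID, SKU, Vendor, Weight, ZoneID} covers every attribute.
{PalletID, Weight} is a candidate key since {PalletID, Weight}⁺ = {Aisle, ExpiryDate, LotNo, PalletID, SKU, Vendor, Weight, ZoneID} covers every attribute.
{PalletID, ZoneID} is a candidate key since {PalletID, ZoneID}⁺ = {Aisle, ExpiryDate, LotNo, PalletID, SKU, Vendor, Weight, ZoneID} covers every attribute.
These are minimal and exhaustive — every other superkey contains one of them.

{PalletID, SKU}, {PalletID, Weight}, {PalletID, ZoneID}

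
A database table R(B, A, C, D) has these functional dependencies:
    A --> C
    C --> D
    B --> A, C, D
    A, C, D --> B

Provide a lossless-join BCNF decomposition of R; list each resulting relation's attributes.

{A, B, C}; {C, D}

Candidate keys of the original relation: {A}, {B}.
In {A, B, C, D}, {C} is not a superkey ({C}⁺ restricted to this set is {C, D}), so split on C --> D into {C, D} and {A, B, C}.
{C, D} has no BCNF violation.
{A, B, C} has no BCNF violation.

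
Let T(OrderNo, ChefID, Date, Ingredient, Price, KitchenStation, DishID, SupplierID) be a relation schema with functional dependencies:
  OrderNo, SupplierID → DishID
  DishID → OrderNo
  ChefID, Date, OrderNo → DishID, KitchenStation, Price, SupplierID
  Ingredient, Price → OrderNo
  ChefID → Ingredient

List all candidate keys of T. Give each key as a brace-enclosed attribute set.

No FD produces {ChefID, Date}, so they must be in every candidate key.
{ChefID, Date, DishID}⁺ = {ChefID, Date, DishID, Ingredient, KitchenStation, OrderNo, Price, SupplierID} — all of the relation — so {ChefID, Date, DishID} is a candidate key.
{ChefID, Date, OrderNo}⁺ = {ChefID, Date, DishID, Ingredient, KitchenStation, OrderNo, Price, SupplierID} — all of the relation — so {ChefID, Date, OrderNo} is a candidate key.
{ChefID, Date, Price}⁺ = {ChefID, Date, DishID, Ingredient, KitchenStation, OrderNo, Price, SupplierID} — all of the relation — so {ChefID, Date, Price} is a candidate key.
No proper subset of any of these is a key, and no other minimal superkey exists.

{ChefID, Date, DishID}, {ChefID, Date, OrderNo}, {ChefID, Date, Price}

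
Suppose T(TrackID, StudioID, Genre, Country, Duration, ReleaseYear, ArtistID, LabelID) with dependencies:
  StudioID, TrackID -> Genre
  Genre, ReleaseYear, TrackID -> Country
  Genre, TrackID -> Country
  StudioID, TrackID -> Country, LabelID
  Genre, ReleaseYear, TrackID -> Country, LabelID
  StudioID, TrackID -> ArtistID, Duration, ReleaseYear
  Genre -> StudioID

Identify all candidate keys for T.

{Genre, TrackID}, {StudioID, TrackID}

No FD produces {TrackID}, so it must be in every candidate key.
Closure of {Genre, TrackID} is {ArtistID, Country, Duration, Genre, LabelID, ReleaseYear, StudioID, TrackID}, the whole schema; {Genre, TrackID} is a candidate key.
Closure of {StudioID, TrackID} is {ArtistID, Country, Duration, Genre, LabelID, ReleaseYear, StudioID, TrackID}, the whole schema; {StudioID, TrackID} is a candidate key.
Any other superkey properly contains one of these, so there are no further candidate keys.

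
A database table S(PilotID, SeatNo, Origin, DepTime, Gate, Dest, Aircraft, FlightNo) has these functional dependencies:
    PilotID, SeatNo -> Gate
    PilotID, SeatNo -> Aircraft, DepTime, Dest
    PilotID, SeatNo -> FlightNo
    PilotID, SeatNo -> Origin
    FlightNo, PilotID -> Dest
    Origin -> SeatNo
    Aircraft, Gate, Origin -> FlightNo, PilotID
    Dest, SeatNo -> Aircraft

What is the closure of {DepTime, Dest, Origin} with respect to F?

{Aircraft, DepTime, Dest, Origin, SeatNo}

Start with {DepTime, Dest, Origin}.
Origin -> SeatNo applies; add {SeatNo} → now {DepTime, Dest, Origin, SeatNo}.
Dest, SeatNo -> Aircraft applies; add {Aircraft} → now {Aircraft, DepTime, Dest, Origin, SeatNo}.
No further FD applies.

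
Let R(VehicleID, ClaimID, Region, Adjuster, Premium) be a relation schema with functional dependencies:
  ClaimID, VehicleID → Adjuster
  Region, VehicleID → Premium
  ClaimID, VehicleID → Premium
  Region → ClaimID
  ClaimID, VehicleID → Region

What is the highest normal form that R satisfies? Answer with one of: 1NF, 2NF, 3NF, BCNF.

3NF

Candidate keys: {ClaimID, VehicleID}, {Region, VehicleID}. Prime attributes: {ClaimID, Region, VehicleID}.
For Region → ClaimID we have {Region}⁺ = {ClaimID, Region}; {Region} is not a superkey, so BCNF fails.
But every attribute on its right side ({ClaimID}) is prime, and the same holds for every other non-superkey FD, so 3NF still holds.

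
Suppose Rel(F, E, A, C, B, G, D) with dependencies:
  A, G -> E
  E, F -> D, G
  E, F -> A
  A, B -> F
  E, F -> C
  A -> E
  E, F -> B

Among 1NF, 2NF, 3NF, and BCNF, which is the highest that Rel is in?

3NF

Candidate keys: {A, B}, {A, F}, {E, F}. Prime attributes: {A, B, E, F}.
For A, G -> E we have {A, G}⁺ = {A, E, G}; {A, G} is not a superkey, so BCNF fails.
But every attribute on its right side ({E}) is prime, and the same holds for every other non-superkey FD, so 3NF still holds.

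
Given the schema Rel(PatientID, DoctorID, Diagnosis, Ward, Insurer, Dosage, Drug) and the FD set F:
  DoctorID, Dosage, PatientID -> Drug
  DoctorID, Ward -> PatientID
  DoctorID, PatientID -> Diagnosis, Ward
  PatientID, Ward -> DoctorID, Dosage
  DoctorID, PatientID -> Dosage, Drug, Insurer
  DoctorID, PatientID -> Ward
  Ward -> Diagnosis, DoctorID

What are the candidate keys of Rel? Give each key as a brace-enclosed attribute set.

{Ward} is a candidate key since {Ward}⁺ = {Diagnosis, DoctorID, Dosage, Drug, Insurer, PatientID, Ward} covers every attribute.
{DoctorID, PatientID} is a candidate key since {DoctorID, PatientID}⁺ = {Diagnosis, DoctorID, Dosage, Drug, Insurer, PatientID, Ward} covers every attribute.
No proper subset of any of these is a key, and no other minimal superkey exists.

{DoctorID, PatientID}, {Ward}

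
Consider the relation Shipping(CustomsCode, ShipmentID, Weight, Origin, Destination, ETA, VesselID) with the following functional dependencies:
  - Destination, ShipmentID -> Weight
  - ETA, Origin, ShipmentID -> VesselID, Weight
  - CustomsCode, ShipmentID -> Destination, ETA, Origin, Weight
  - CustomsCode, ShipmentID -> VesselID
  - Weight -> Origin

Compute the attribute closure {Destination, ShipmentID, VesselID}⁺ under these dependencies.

{Destination, Origin, ShipmentID, VesselID, Weight}

Start with {Destination, ShipmentID, VesselID}.
Destination, ShipmentID -> Weight applies; add {Weight} → now {Destination, ShipmentID, VesselID, Weight}.
Weight -> Origin applies; add {Origin} → now {Destination, Origin, ShipmentID, VesselID, Weight}.
No further FD applies.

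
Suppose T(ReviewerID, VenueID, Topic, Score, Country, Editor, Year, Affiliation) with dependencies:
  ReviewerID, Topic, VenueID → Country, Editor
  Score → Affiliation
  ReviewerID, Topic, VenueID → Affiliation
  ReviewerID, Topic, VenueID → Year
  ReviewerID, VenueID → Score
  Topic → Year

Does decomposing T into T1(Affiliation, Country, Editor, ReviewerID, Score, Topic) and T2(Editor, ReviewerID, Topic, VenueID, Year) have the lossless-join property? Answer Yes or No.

No

The shared attributes are {Editor, ReviewerID, Topic} and {Editor, ReviewerID, Topic}⁺ = {Editor, ReviewerID, Topic, Year}.
The closure covers neither T1 nor T2 entirely; the join is not lossless.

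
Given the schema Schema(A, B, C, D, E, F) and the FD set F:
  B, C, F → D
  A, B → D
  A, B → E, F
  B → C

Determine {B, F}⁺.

Start with {B, F}.
B → C applies; add {C} → now {B, C, F}.
B, C, F → D applies; add {D} → now {B, C, D, F}.
No further FD applies.

{B, C, D, F}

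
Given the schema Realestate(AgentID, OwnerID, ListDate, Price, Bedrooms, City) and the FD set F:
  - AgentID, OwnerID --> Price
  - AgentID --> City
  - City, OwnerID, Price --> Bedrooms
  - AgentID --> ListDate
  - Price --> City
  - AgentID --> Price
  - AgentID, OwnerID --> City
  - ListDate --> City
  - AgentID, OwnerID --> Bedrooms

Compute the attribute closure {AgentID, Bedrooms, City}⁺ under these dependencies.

{AgentID, Bedrooms, City, ListDate, Price}

Start with {AgentID, Bedrooms, City}.
AgentID --> ListDate applies; add {ListDate} → now {AgentID, Bedrooms, City, ListDate}.
AgentID --> Price applies; add {Price} → now {AgentID, Bedrooms, City, ListDate, Price}.
No further FD applies.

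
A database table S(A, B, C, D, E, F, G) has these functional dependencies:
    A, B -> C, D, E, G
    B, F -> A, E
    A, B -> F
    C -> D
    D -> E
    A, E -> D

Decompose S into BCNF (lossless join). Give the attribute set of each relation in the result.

{A, B, C, F, G}; {C, D}; {D, E}

Candidate keys of the original relation: {A, B}, {B, F}.
In {A, B, C, D, E, F, G}, {C} is not a superkey ({C}⁺ restricted to this set is {C, D, E}), so split on C -> D, E into {C, D, E} and {A, B, C, F, G}.
In {C, D, E}, {D} is not a superkey ({D}⁺ restricted to this set is {D, E}), so split on D -> E into {D, E} and {C, D}.
{D, E} has no BCNF violation.
{C, D} has no BCNF violation.
{A, B, C, F, G} has no BCNF violation.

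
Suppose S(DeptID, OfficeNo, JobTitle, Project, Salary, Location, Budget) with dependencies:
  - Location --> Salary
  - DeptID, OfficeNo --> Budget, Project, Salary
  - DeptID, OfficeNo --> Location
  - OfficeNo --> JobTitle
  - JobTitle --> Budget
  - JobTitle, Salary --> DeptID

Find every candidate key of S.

{DeptID, OfficeNo}, {Location, OfficeNo}, {OfficeNo, Salary}

Attributes never on any right-hand side: {OfficeNo} — every candidate key must contain it.
{DeptID, OfficeNo}⁺ = {Budget, DeptID, JobTitle, Location, OfficeNo, Project, Salary} — all of the relation — so {DeptID, OfficeNo} is a candidate key.
{Location, OfficeNo}⁺ = {Budget, DeptID, JobTitle, Location, OfficeNo, Project, Salary} — all of the relation — so {Location, OfficeNo} is a candidate key.
{OfficeNo, Salary}⁺ = {Budget, DeptID, JobTitle, Location, OfficeNo, Project, Salary} — all of the relation — so {OfficeNo, Salary} is a candidate key.
These are minimal and exhaustive — every other superkey contains one of them.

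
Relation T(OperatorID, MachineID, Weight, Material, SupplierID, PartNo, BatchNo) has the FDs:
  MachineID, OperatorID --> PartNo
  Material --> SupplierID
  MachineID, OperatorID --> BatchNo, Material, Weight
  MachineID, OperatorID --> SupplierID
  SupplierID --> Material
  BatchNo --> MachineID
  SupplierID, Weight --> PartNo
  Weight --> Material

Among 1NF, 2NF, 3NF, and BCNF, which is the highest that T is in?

Candidate keys: {BatchNo, OperatorID}, {MachineID, OperatorID}. Prime attributes: {BatchNo, MachineID, OperatorID}.
Material --> SupplierID breaks BCNF: {Material}⁺ = {Material, SupplierID}, so {Material} is not a superkey.
Material --> SupplierID has non-prime {SupplierID} on the right and a non-superkey on the left, so 3NF fails.
Checking every proper subset of each key, none determines a non-prime attribute — 2NF is satisfied.

2NF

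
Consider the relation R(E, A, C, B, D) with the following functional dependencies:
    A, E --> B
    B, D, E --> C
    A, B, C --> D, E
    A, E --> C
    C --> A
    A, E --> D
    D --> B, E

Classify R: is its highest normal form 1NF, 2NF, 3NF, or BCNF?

3NF

Candidate keys: {A, E}, {B, C}, {C, E}, {D}. Prime attributes: {A, B, C, D, E}.
C --> A: {C}⁺ = {A, C}, which is not all of the attributes, so the left side is not a superkey — BCNF is violated.
But every attribute on its right side ({A}) is prime, and the same holds for every other non-superkey FD, so 3NF still holds.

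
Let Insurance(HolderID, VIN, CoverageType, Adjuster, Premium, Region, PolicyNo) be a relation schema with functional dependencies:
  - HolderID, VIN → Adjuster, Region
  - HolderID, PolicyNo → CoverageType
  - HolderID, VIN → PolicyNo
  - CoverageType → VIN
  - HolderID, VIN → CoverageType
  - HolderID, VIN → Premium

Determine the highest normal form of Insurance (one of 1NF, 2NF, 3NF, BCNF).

3NF

Candidate keys: {CoverageType, HolderID}, {HolderID, PolicyNo}, {HolderID, VIN}. Prime attributes: {CoverageType, HolderID, PolicyNo, VIN}.
CoverageType → VIN breaks BCNF: {CoverageType}⁺ = {CoverageType, VIN}, so {CoverageType} is not a superkey.
Since {VIN} ⊆ prime attributes and every other non-superkey FD also has a prime right side, the schema is in 3NF.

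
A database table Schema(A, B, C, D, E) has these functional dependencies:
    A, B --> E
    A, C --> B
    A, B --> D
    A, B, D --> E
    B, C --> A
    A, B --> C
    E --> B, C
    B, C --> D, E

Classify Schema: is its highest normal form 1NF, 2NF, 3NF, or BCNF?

BCNF

Candidate keys: {A, B}, {A, C}, {B, C}, {E}. Prime attributes: {A, B, C, E}.
Every FD has a superkey on the left, so the relation is in BCNF.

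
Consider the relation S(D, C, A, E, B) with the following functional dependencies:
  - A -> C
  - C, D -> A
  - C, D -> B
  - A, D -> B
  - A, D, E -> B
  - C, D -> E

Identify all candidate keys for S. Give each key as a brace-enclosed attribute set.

No FD produces {D}, so it must be in every candidate key.
{A, D}⁺ = {A, B, C, D, E}, which is every attribute, so {A, D} is a candidate key.
{C, D}⁺ = {A, B, C, D, E}, which is every attribute, so {C, D} is a candidate key.
These are minimal and exhaustive — every other superkey contains one of them.

{A, D}, {C, D}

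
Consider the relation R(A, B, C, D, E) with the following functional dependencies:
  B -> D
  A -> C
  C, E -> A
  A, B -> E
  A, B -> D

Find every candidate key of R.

No FD produces {B}, so it must be in every candidate key.
{A, B}⁺ = {A, B, C, D, E}, which is every attribute, so {A, B} is a candidate key.
{B, C, E}⁺ = {A, B, C, D, E}, which is every attribute, so {B, C, E} is a candidate key.
These are minimal and exhaustive — every other superkey contains one of them.

{A, B}, {B, C, E}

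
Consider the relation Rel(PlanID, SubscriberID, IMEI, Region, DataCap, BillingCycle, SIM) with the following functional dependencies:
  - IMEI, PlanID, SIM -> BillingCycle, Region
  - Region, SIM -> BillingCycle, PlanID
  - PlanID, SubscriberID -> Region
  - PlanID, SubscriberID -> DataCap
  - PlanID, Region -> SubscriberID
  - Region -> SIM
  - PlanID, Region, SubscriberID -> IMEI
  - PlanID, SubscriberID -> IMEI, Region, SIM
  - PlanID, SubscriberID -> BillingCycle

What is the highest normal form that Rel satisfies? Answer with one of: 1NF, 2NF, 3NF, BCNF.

BCNF

Candidate keys: {IMEI, PlanID, SIM}, {PlanID, SubscriberID}, {Region}. Prime attributes: {IMEI, PlanID, Region, SIM, SubscriberID}.
Each dependency's left side is a superkey — BCNF holds.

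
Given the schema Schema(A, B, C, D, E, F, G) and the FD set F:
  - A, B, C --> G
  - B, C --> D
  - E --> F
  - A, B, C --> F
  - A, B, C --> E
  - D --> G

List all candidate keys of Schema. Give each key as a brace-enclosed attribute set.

{A, B, C}

{A, B, C} never appear on the right of any FD, so every key must include all of them.
{A, B, C}⁺ = {A, B, C, D, E, F, G}, which is every attribute, so {A, B, C} is a candidate key.
No other minimal set has full closure, so this is the only candidate key.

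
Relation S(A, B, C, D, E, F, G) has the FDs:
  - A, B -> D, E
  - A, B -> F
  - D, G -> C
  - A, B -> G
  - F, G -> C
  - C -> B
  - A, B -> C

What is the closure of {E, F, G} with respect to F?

Start with {E, F, G}.
F, G -> C applies; add {C} → now {C, E, F, G}.
C -> B applies; add {B} → now {B, C, E, F, G}.
No further FD applies.

{B, C, E, F, G}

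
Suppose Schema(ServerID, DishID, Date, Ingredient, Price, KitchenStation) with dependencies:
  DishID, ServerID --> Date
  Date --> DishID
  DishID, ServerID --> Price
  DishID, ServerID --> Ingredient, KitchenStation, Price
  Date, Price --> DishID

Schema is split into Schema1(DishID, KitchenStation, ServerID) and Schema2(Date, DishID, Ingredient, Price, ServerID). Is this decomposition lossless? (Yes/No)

Yes

Schema1 ∩ Schema2 = {DishID, ServerID}; its closure under F is {Date, DishID, Ingredient, KitchenStation, Price, ServerID}.
Since Schema1 ⊆ {Date, DishID, Ingredient, KitchenStation, Price, ServerID}, the intersection is a superkey of Schema1; the decomposition is lossless.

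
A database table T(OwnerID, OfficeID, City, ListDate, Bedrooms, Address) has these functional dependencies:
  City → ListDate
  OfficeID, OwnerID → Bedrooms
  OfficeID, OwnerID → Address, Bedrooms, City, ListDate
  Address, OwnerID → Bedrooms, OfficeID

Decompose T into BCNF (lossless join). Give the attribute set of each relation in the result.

Candidate keys of the original relation: {Address, OwnerID}, {OfficeID, OwnerID}.
In {Address, Bedrooms, City, ListDate, OfficeID, OwnerID}, {City} is not a superkey ({City}⁺ restricted to this set is {City, ListDate}), so split on City → ListDate into {City, ListDate} and {Address, Bedrooms, City, OfficeID, OwnerID}.
{City, ListDate} has no BCNF violation.
{Address, Bedrooms, City, OfficeID, OwnerID} has no BCNF violation.

{Address, Bedrooms, City, OfficeID, OwnerID}; {City, ListDate}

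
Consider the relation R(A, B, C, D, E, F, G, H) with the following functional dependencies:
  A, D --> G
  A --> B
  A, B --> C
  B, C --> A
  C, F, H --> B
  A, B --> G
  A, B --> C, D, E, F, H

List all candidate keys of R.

Closure of {A} is {A, B, C, D, E, F, G, H}, the whole schema; {A} is a candidate key.
Closure of {B, C} is {A, B, C, D, E, F, G, H}, the whole schema; {B, C} is a candidate key.
Closure of {C, F, H} is {A, B, C, D, E, F, G, H}, the whole schema; {C, F, H} is a candidate key.
Any other superkey properly contains one of these, so there are no further candidate keys.

{A}, {B, C}, {C, F, H}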